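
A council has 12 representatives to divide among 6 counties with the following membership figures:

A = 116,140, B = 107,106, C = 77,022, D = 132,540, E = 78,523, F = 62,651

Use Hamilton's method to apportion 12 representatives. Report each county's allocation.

Total 573982; standard divisor 573982/12 ≈ 47831.833.
Standard quotas: A 2.4281, B 2.2392, C 1.6103, D 2.7710, E 1.6416, F 1.3098.
Lower quotas: A 2, B 2, C 1, D 2, E 1, F 1 (sum 9, leaving 3 seats).
Remainders in descending order: D 0.7710, E 0.6416, C 0.6103, A 0.4281, F 0.3098, B 0.2392.
Largest remainders: D, E, C receive the extra seats.

A 2; B 2; C 2; D 3; E 2; F 1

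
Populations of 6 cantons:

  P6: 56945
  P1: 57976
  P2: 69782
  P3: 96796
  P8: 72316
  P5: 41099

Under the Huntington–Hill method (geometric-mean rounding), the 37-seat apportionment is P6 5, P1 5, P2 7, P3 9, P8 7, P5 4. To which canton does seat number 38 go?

P1

Priority for the next seat is population ÷ (√(s·(s+1))).
Priorities: P6 10396.687, P1 10584.921, P2 9325.012, P3 10203.194, P8 9663.632, P5 9190.016.
Highest priority: P1.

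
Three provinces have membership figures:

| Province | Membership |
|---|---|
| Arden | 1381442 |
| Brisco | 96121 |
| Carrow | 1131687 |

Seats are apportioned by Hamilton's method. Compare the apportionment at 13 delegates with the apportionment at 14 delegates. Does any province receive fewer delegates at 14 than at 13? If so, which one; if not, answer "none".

none

At 13 seats: Arden 7, Brisco 0, Carrow 6.
At 14 seats: Arden 7, Brisco 1, Carrow 6.
No province's allocation decreased.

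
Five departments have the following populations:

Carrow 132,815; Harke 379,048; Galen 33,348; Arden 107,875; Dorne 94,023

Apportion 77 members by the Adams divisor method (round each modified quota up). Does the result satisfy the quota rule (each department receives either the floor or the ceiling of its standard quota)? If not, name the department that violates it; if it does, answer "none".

Standard quotas: Carrow 13.688, Harke 39.066, Galen 3.437, Arden 11.118, Dorne 9.690.
Adams allocation: Carrow 14, Harke 38, Galen 4, Arden 11, Dorne 10.
Harke has quota 39.066 (lower 39, upper 40) but receives 38 — outside the quota interval.

Harke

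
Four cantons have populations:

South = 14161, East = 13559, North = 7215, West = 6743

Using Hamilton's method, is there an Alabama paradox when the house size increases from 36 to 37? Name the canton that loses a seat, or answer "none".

At 36 seats: South 12, East 12, North 6, West 6.
At 37 seats: South 13, East 12, North 6, West 6.
No canton's allocation decreased.

none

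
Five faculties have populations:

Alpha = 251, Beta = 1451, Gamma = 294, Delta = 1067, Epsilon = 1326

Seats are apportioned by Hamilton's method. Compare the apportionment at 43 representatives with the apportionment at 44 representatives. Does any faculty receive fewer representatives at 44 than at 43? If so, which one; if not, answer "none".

Alpha

At 43 seats: Alpha 3, Beta 14, Gamma 3, Delta 10, Epsilon 13.
At 44 seats: Alpha 2, Beta 15, Gamma 3, Delta 11, Epsilon 13.
Alpha drops from 3 to 2.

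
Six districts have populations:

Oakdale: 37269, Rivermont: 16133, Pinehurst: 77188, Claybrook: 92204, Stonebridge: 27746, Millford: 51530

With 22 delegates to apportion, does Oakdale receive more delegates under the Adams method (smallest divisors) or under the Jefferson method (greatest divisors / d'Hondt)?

Adams

Adams: Oakdale 3, Rivermont 2, Pinehurst 5, Claybrook 6, Stonebridge 2, Millford 4.
Jefferson: Oakdale 2, Rivermont 1, Pinehurst 6, Claybrook 7, Stonebridge 2, Millford 4.
Oakdale gets 3 under Adams and 2 under Jefferson.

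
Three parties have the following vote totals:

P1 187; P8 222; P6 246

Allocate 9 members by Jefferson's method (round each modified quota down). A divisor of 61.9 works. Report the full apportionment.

With modified divisor 61.9: modified quotas P1 3.021, P8 3.586, P6 3.974.
Rounding down: P1 3, P8 3, P6 3 (total 9).

P1 3, P8 3, P6 3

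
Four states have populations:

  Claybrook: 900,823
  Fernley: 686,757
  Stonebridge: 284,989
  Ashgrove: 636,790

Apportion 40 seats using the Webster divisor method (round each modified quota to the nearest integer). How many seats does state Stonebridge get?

5

Standard divisor 2509359/40 ≈ 62733.975; standard quotas: Claybrook 14.359, Fernley 10.947, Stonebridge 4.543, Ashgrove 10.151.
Rounding to the nearest integer gives Claybrook 14, Fernley 11, Stonebridge 5, Ashgrove 10 — total 40, matching the house size, so no adjustment is needed.
Stonebridge receives 5.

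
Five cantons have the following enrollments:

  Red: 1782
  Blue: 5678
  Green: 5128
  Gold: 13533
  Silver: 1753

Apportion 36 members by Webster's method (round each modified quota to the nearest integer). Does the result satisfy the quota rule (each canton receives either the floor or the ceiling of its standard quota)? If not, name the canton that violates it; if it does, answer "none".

none

Standard quotas: Red 2.301, Blue 7.333, Green 6.623, Gold 17.478, Silver 2.264.
Webster allocation: Red 2, Blue 7, Green 7, Gold 18, Silver 2.
Every allocation lies between the lower and upper quota.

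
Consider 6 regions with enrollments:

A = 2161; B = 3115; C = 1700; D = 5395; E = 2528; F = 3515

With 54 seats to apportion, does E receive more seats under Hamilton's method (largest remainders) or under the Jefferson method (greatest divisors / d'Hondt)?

Hamilton: A 6, B 9, C 5, D 16, E 8, F 10.
Jefferson: A 6, B 9, C 5, D 16, E 7, F 11.
E gets 8 under Hamilton and 7 under Jefferson.

Hamilton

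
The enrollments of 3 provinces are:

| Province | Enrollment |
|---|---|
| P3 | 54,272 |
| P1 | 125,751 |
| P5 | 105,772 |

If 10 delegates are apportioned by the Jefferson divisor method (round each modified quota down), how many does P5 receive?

4

Standard divisor 285795/10 ≈ 28579.5; standard quotas: P3 1.899, P1 4.400, P5 3.701.
Rounding down gives 1, 4, 3 = 8 seats, so the divisor must be adjusted.
With modified divisor 25800: modified quotas P3 2.104, P1 4.874, P5 4.100.
Rounding down: P3 2, P1 4, P5 4 (total 10).
P5 receives 4.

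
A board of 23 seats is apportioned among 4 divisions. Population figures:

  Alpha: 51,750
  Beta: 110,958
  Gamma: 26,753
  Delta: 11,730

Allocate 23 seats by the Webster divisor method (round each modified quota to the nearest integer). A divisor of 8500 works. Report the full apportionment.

With modified divisor 8500: modified quotas Alpha 6.088, Beta 13.054, Gamma 3.147, Delta 1.380.
Rounding to the nearest integer: Alpha 6, Beta 13, Gamma 3, Delta 1 (total 23).

Alpha: 6; Beta: 13; Gamma: 3; Delta: 1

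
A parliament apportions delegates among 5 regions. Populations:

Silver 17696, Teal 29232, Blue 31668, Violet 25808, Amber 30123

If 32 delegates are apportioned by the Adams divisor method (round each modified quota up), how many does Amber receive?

Standard divisor 134527/32 ≈ 4203.969; standard quotas: Silver 4.209, Teal 6.953, Blue 7.533, Violet 6.139, Amber 7.165.
Rounding up gives 5, 7, 8, 7, 8 = 35 seats, so the divisor must be adjusted.
With modified divisor 4500: modified quotas Silver 3.932, Teal 6.496, Blue 7.037, Violet 5.735, Amber 6.694.
Rounding up: Silver 4, Teal 7, Blue 8, Violet 6, Amber 7 (total 32).
Amber receives 7.

7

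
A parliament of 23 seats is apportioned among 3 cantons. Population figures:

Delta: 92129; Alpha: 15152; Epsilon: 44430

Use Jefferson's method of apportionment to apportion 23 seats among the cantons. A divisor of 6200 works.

With modified divisor 6200: modified quotas Delta 14.860, Alpha 2.444, Epsilon 7.166.
Rounding down: Delta 14, Alpha 2, Epsilon 7 (total 23).

Delta 14, Alpha 2, Epsilon 7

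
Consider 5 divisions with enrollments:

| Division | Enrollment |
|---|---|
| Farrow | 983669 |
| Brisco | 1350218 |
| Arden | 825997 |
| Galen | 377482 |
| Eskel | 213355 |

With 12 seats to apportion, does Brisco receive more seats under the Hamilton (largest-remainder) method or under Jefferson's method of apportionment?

Jefferson

Hamilton: Farrow 3, Brisco 4, Arden 3, Galen 1, Eskel 1.
Jefferson: Farrow 3, Brisco 5, Arden 3, Galen 1, Eskel 0.
Brisco gets 4 under Hamilton and 5 under Jefferson.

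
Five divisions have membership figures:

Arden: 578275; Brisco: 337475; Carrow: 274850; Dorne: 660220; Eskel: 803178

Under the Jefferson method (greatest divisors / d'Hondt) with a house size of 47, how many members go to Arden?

10

Standard divisor 2653998/47 ≈ 56468.043; standard quotas: Arden 10.241, Brisco 5.976, Carrow 4.867, Dorne 11.692, Eskel 14.224.
Rounding down gives 10, 5, 4, 11, 14 = 44 seats, so the divisor must be adjusted.
With modified divisor 54300: modified quotas Arden 10.650, Brisco 6.215, Carrow 5.062, Dorne 12.159, Eskel 14.791.
Rounding down: Arden 10, Brisco 6, Carrow 5, Dorne 12, Eskel 14 (total 47).
Arden receives 10.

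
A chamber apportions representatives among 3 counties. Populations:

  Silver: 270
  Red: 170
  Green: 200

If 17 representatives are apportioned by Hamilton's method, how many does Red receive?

5

The standard divisor is 640/17 ≈ 37.647.
Standard quotas: Silver 7.172, Red 4.516, Green 5.312.
Lower quotas: Silver 7, Red 4, Green 5 (sum 16, leaving 1 seat).
Remainders in descending order: Red 0.516, Green 0.312, Silver 0.172.
The surplus seat goes to Red.
Red receives 5.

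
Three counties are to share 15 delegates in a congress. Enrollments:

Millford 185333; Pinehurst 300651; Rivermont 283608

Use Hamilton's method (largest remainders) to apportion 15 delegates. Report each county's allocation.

Millford=4; Pinehurst=6; Rivermont=5

The standard divisor is 769592/15 ≈ 51306.133.
Standard quotas: Millford 3.6123, Pinehurst 5.8599, Rivermont 5.5278.
Lower quotas: Millford 3, Pinehurst 5, Rivermont 5 (sum 13, leaving 2 seats).
Remainders in descending order: Pinehurst 0.8599, Millford 0.6123, Rivermont 0.5278.
Largest remainders: Pinehurst, Millford receive the extra seats.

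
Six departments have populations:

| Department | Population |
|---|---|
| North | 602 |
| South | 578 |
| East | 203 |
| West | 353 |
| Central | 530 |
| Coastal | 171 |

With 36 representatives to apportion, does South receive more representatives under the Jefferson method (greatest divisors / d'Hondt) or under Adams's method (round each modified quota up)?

Jefferson: North 9, South 9, East 3, West 5, Central 8, Coastal 2.
Adams: North 9, South 8, East 3, West 5, Central 8, Coastal 3.
South gets 9 under Jefferson and 8 under Adams.

Jefferson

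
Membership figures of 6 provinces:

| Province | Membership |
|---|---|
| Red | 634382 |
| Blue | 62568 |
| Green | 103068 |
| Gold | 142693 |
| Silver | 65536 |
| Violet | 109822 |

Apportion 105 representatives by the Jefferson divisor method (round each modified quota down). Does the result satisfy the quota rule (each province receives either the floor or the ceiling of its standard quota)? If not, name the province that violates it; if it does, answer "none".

Standard quotas: Red 59.576, Blue 5.876, Green 9.679, Gold 13.401, Silver 6.155, Violet 10.314.
Jefferson allocation: Red 61, Blue 6, Green 9, Gold 13, Silver 6, Violet 10.
Red has quota 59.576 (lower 59, upper 60) but receives 61 — outside the quota interval.

Red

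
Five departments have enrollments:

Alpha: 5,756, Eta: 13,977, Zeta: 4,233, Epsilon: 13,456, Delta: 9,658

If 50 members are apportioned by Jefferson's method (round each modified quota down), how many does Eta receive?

15

Standard divisor 47080/50 ≈ 941.6; standard quotas: Alpha 6.113, Eta 14.844, Zeta 4.496, Epsilon 14.291, Delta 10.257.
Rounding down gives 6, 14, 4, 14, 10 = 48 seats, so the divisor must be adjusted.
With modified divisor 890: modified quotas Alpha 6.467, Eta 15.704, Zeta 4.756, Epsilon 15.119, Delta 10.852.
Rounding down: Alpha 6, Eta 15, Zeta 4, Epsilon 15, Delta 10 (total 50).
Eta receives 15.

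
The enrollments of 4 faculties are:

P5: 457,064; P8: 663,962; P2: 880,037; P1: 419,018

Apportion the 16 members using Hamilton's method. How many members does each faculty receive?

P5=3, P8=4, P2=6, P1=3

Total 2420081; standard divisor 2420081/16 ≈ 151255.062.
Standard quotas: P5 3.0218, P8 4.3897, P2 5.8182, P1 2.7703.
Lower quotas: P5 3, P8 4, P2 5, P1 2 (sum 14, leaving 2 seats).
Remainders in descending order: P2 0.8182, P1 0.7703, P8 0.3897, P5 0.0218.
Largest remainders: P2, P1 receive the extra seats.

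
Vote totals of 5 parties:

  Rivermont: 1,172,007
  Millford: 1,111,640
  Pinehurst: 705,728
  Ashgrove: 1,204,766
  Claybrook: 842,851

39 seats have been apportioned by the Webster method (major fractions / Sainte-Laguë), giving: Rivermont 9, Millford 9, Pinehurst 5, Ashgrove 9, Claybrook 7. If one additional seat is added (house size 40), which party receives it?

Priority for the next seat is population ÷ (current seats + 0.5).
Priorities: Rivermont 123369.158, Millford 117014.737, Pinehurst 128314.182, Ashgrove 126817.474, Claybrook 112380.133.
Highest priority: Pinehurst.

Pinehurst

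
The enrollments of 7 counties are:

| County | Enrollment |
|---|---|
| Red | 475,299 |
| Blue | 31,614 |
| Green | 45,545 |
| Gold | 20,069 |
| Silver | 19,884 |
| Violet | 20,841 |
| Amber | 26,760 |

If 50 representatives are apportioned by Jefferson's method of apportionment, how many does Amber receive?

Standard divisor 640012/50 ≈ 12800.24; standard quotas: Red 37.132, Blue 2.470, Green 3.558, Gold 1.568, Silver 1.553, Violet 1.628, Amber 2.091.
Rounding down gives 37, 2, 3, 1, 1, 1, 2 = 47 seats, so the divisor must be adjusted.
With modified divisor 11700: modified quotas Red 40.624, Blue 2.702, Green 3.893, Gold 1.715, Silver 1.699, Violet 1.781, Amber 2.287.
Rounding down: Red 40, Blue 2, Green 3, Gold 1, Silver 1, Violet 1, Amber 2 (total 50).
Amber receives 2.

2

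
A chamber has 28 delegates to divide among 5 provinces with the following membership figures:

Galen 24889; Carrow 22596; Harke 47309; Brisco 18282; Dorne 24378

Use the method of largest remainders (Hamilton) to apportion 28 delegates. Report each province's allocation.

Galen=5, Carrow=4, Harke=10, Brisco=4, Dorne=5

Standard divisor: 137454 ÷ 28 ≈ 4909.071.
Standard quotas: Galen 5.0700, Carrow 4.6029, Harke 9.6371, Brisco 3.7241, Dorne 4.9659.
Lower quotas: Galen 5, Carrow 4, Harke 9, Brisco 3, Dorne 4 (sum 25, leaving 3 seats).
Remainders in descending order: Dorne 0.9659, Brisco 0.7241, Harke 0.6371, Carrow 0.6029, Galen 0.0700.
Largest remainders: Dorne, Brisco, Harke receive the extra seats.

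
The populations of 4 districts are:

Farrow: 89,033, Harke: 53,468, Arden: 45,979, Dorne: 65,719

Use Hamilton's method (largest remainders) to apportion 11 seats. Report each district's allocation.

Farrow=4, Harke=2, Arden=2, Dorne=3

Standard divisor: 254199 ÷ 11 = 23109.
Standard quotas: Farrow 3.8527, Harke 2.3137, Arden 1.9897, Dorne 2.8439.
Lower quotas: Farrow 3, Harke 2, Arden 1, Dorne 2 (sum 8, leaving 3 seats).
Remainders in descending order: Arden 0.9897, Farrow 0.8527, Dorne 0.8439, Harke 0.3137.
The surplus seats go to Arden, Farrow, Dorne.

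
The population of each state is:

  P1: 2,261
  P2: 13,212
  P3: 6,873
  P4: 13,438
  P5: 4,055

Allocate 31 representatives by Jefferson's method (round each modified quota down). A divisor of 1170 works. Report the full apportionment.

With modified divisor 1170: modified quotas P1 1.932, P2 11.292, P3 5.874, P4 11.485, P5 3.466.
Rounding down: P1 1, P2 11, P3 5, P4 11, P5 3 (total 31).

P1 1, P2 11, P3 5, P4 11, P5 3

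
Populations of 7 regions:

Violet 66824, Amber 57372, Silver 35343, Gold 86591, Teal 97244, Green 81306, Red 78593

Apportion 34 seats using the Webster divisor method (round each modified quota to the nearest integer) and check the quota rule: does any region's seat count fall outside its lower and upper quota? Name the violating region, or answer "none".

Standard quotas: Violet 4.514, Amber 3.876, Silver 2.388, Gold 5.850, Teal 6.570, Green 5.493, Red 5.310.
Webster allocation: Violet 5, Amber 4, Silver 2, Gold 6, Teal 7, Green 5, Red 5.
Every allocation lies between the lower and upper quota.

none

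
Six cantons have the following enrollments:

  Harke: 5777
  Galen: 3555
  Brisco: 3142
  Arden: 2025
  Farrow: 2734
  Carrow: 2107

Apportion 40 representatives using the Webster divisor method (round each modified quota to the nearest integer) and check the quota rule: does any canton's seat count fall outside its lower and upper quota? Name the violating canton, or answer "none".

none

Standard quotas: Harke 11.948, Galen 7.353, Brisco 6.498, Arden 4.188, Farrow 5.655, Carrow 4.358.
Webster allocation: Harke 12, Galen 7, Brisco 7, Arden 4, Farrow 6, Carrow 4.
Every allocation lies between the lower and upper quota.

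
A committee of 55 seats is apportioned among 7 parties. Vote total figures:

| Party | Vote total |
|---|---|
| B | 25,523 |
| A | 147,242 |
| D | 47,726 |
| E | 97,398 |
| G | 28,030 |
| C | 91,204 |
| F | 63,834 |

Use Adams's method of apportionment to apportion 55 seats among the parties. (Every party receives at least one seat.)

Standard divisor 500957/55 ≈ 9108.309; standard quotas: B 2.802, A 16.166, D 5.240, E 10.693, G 3.077, C 10.013, F 7.008.
Rounding up gives 3, 17, 6, 11, 4, 11, 8 = 60 seats, so the divisor must be adjusted.
With modified divisor 9600: modified quotas B 2.659, A 15.338, D 4.971, E 10.146, G 2.920, C 9.500, F 6.649.
Rounding up: B 3, A 16, D 5, E 11, G 3, C 10, F 7 (total 55).

B 3, A 16, D 5, E 11, G 3, C 10, F 7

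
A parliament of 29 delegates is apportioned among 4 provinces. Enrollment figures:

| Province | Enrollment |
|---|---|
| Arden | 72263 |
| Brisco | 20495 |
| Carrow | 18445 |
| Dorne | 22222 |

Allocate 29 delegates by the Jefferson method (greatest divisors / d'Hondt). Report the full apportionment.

Arden: 16, Brisco: 4, Carrow: 4, Dorne: 5

Standard divisor 133425/29 ≈ 4600.862; standard quotas: Arden 15.706, Brisco 4.455, Carrow 4.009, Dorne 4.830.
Rounding down gives 15, 4, 4, 4 = 27 seats, so the divisor must be adjusted.
With modified divisor 4300: modified quotas Arden 16.805, Brisco 4.766, Carrow 4.290, Dorne 5.168.
Rounding down: Arden 16, Brisco 4, Carrow 4, Dorne 5 (total 29).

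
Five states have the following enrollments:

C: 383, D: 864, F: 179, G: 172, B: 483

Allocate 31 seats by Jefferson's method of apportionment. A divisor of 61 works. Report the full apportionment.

C 6, D 14, F 2, G 2, B 7

With modified divisor 61: modified quotas C 6.279, D 14.164, F 2.934, G 2.820, B 7.918.
Rounding down: C 6, D 14, F 2, G 2, B 7 (total 31).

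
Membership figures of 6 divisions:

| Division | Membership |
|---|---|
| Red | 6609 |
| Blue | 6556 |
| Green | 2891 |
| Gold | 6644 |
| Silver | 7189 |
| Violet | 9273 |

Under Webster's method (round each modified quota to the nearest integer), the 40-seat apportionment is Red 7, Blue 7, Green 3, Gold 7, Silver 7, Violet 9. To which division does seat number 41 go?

Priority for the next seat is population ÷ (current seats + 0.5).
Priorities: Red 881.200, Blue 874.133, Green 826.000, Gold 885.867, Silver 958.533, Violet 976.105.
Highest priority: Violet.

Violet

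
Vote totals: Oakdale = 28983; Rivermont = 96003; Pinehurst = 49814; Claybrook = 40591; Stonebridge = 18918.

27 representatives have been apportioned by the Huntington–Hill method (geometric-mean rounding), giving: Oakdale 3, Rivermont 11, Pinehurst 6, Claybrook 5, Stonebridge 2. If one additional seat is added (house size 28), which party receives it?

Oakdale

Priority for the next seat is population ÷ (√(s·(s+1))).
Priorities: Oakdale 8366.671, Rivermont 8355.989, Pinehurst 7686.467, Claybrook 7410.869, Stonebridge 7723.241.
Highest priority: Oakdale.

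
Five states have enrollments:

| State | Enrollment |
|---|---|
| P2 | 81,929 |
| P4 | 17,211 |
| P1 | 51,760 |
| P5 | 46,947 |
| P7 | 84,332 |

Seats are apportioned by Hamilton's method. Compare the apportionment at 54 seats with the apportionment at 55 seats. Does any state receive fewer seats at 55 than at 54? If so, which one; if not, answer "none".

none

At 54 seats: P2 16, P4 3, P1 10, P5 9, P7 16.
At 55 seats: P2 16, P4 3, P1 10, P5 9, P7 17.
No state's allocation decreased.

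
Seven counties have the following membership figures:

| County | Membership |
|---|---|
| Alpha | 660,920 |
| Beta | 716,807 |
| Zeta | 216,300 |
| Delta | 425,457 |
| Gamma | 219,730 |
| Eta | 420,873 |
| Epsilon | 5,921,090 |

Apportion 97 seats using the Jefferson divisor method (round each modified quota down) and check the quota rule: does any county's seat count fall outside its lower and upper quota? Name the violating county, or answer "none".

Epsilon

Standard quotas: Alpha 7.471, Beta 8.103, Zeta 2.445, Delta 4.809, Gamma 2.484, Eta 4.757, Epsilon 66.931.
Jefferson allocation: Alpha 7, Beta 8, Zeta 2, Delta 5, Gamma 2, Eta 4, Epsilon 69.
Epsilon has quota 66.931 (lower 66, upper 67) but receives 69 — outside the quota interval.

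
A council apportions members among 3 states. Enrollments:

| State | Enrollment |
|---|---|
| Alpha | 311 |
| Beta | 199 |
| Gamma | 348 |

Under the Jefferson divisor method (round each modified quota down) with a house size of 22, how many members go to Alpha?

8

Standard divisor 858/22 ≈ 39; standard quotas: Alpha 7.974, Beta 5.103, Gamma 8.923.
Rounding down gives 7, 5, 8 = 20 seats, so the divisor must be adjusted.
With modified divisor 37: modified quotas Alpha 8.405, Beta 5.378, Gamma 9.405.
Rounding down: Alpha 8, Beta 5, Gamma 9 (total 22).
Alpha receives 8.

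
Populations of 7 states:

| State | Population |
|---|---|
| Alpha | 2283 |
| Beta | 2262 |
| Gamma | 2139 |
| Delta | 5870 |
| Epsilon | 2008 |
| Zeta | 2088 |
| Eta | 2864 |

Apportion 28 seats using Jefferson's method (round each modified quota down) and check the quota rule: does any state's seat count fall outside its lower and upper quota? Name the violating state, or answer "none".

Standard quotas: Alpha 3.276, Beta 3.246, Gamma 3.069, Delta 8.423, Epsilon 2.881, Zeta 2.996, Eta 4.109.
Jefferson allocation: Alpha 3, Beta 3, Gamma 3, Delta 9, Epsilon 3, Zeta 3, Eta 4.
Every allocation lies between the lower and upper quota.

none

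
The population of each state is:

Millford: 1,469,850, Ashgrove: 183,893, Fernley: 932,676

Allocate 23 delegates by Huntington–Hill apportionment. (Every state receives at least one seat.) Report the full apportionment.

With divisor 113800: modified quotas Millford 12.916, Ashgrove 1.616, Fernley 8.196.
Geometric-mean thresholds: Millford √(12·13)=12.490, Ashgrove √(1·2)=1.414, Fernley √(8·9)=8.485.
Each quota rounded against its threshold gives Millford 13, Ashgrove 2, Fernley 8 (total 23).

Millford 13; Ashgrove 2; Fernley 8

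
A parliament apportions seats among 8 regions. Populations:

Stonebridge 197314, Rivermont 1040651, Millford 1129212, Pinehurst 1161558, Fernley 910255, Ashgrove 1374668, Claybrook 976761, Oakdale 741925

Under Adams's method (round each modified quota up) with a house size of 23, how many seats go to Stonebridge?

Standard divisor 7532344/23 ≈ 327493.217; standard quotas: Stonebridge 0.602, Rivermont 3.178, Millford 3.448, Pinehurst 3.547, Fernley 2.779, Ashgrove 4.198, Claybrook 2.983, Oakdale 2.265.
Rounding up gives 1, 4, 4, 4, 3, 5, 3, 3 = 27 seats, so the divisor must be adjusted.
With modified divisor 381800: modified quotas Stonebridge 0.517, Rivermont 2.726, Millford 2.958, Pinehurst 3.042, Fernley 2.384, Ashgrove 3.600, Claybrook 2.558, Oakdale 1.943.
Rounding up: Stonebridge 1, Rivermont 3, Millford 3, Pinehurst 4, Fernley 3, Ashgrove 4, Claybrook 3, Oakdale 2 (total 23).
Stonebridge receives 1.

1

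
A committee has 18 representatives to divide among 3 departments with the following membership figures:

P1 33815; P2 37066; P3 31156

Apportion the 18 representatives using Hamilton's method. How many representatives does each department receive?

P1: 6; P2: 7; P3: 5

Standard divisor: 102037 ÷ 18 ≈ 5668.722.
Standard quotas: P1 5.9652, P2 6.5387, P3 5.4961.
Lower quotas: P1 5, P2 6, P3 5 (sum 16, leaving 2 seats).
Remainders in descending order: P1 0.9652, P2 0.5387, P3 0.4961.
Largest remainders: P1, P2 receive the extra seats.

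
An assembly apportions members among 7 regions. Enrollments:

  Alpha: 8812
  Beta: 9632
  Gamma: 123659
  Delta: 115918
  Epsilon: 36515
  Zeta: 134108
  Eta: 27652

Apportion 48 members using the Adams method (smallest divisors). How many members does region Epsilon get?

4

Standard divisor 456296/48 ≈ 9506.167; standard quotas: Alpha 0.927, Beta 1.013, Gamma 13.008, Delta 12.194, Epsilon 3.841, Zeta 14.107, Eta 2.909.
Rounding up gives 1, 2, 14, 13, 4, 15, 3 = 52 seats, so the divisor must be adjusted.
With modified divisor 10000: modified quotas Alpha 0.881, Beta 0.963, Gamma 12.366, Delta 11.592, Epsilon 3.651, Zeta 13.411, Eta 2.765.
Rounding up: Alpha 1, Beta 1, Gamma 13, Delta 12, Epsilon 4, Zeta 14, Eta 3 (total 48).
Epsilon receives 4.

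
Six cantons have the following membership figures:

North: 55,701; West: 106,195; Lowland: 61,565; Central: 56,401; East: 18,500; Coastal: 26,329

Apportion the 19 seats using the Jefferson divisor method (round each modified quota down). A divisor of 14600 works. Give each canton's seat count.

With modified divisor 14600: modified quotas North 3.815, West 7.274, Lowland 4.217, Central 3.863, East 1.267, Coastal 1.803.
Rounding down: North 3, West 7, Lowland 4, Central 3, East 1, Coastal 1 (total 19).

North=3, West=7, Lowland=4, Central=3, East=1, Coastal=1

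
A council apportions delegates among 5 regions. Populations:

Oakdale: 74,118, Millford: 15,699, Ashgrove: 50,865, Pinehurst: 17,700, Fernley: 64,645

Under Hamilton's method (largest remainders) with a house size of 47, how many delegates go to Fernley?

Total 223027; standard divisor 223027/47 ≈ 4745.255.
Standard quotas: Oakdale 15.6194, Millford 3.3084, Ashgrove 10.7191, Pinehurst 3.7300, Fernley 13.6231.
Lower quotas: Oakdale 15, Millford 3, Ashgrove 10, Pinehurst 3, Fernley 13 (sum 44, leaving 3 seats).
Remainders in descending order: Pinehurst 0.7300, Ashgrove 0.7191, Fernley 0.6231, Oakdale 0.6194, Millford 0.3084.
Largest remainders: Pinehurst, Ashgrove, Fernley receive the extra seats.
Fernley receives 14.

14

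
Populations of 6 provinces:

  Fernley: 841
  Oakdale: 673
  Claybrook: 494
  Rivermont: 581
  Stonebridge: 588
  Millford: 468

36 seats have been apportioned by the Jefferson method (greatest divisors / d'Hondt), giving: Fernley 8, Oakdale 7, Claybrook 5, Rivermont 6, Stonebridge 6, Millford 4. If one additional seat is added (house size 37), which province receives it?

Millford

Priority for the next seat is population ÷ (current seats + 1).
Priorities: Fernley 93.444, Oakdale 84.125, Claybrook 82.333, Rivermont 83.000, Stonebridge 84.000, Millford 93.600.
Highest priority: Millford.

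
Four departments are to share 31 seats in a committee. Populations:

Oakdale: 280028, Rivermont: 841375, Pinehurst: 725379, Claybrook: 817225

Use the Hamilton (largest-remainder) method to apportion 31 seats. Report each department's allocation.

Total 2664007; standard divisor 2664007/31 ≈ 85935.71.
Standard quotas: Oakdale 3.2586, Rivermont 9.7907, Pinehurst 8.4409, Claybrook 9.5097.
Lower quotas: Oakdale 3, Rivermont 9, Pinehurst 8, Claybrook 9 (sum 29, leaving 2 seats).
Remainders in descending order: Rivermont 0.7907, Claybrook 0.5097, Pinehurst 0.4409, Oakdale 0.2586.
Largest remainders: Rivermont, Claybrook receive the extra seats.

Oakdale=3, Rivermont=10, Pinehurst=8, Claybrook=10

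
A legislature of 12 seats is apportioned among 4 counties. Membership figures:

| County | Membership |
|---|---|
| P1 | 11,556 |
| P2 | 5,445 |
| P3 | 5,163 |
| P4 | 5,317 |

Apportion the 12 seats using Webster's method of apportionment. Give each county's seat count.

Standard divisor 27481/12 ≈ 2290.083; standard quotas: P1 5.046, P2 2.378, P3 2.255, P4 2.322.
Rounding to the nearest integer gives 5, 2, 2, 2 = 11 seats, so the divisor must be adjusted.
With modified divisor 2150: modified quotas P1 5.375, P2 2.533, P3 2.401, P4 2.473.
Rounding to the nearest integer: P1 5, P2 3, P3 2, P4 2 (total 12).

P1 5, P2 3, P3 2, P4 2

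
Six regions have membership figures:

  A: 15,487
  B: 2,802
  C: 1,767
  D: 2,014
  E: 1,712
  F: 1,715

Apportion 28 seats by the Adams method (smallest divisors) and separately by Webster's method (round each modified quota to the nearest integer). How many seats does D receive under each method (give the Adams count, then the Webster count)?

3 and 2

Adams: A 16, B 3, C 2, D 3, E 2, F 2.
Webster: A 17, B 3, C 2, D 2, E 2, F 2.
D gets 3 under Adams and 2 under Webster.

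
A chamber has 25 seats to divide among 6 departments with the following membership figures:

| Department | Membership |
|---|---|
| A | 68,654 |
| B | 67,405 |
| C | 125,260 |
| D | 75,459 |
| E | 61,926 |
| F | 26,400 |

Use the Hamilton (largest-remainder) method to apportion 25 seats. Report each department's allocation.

A 4, B 4, C 7, D 4, E 4, F 2

The standard divisor is 425104/25 ≈ 17004.16.
Standard quotas: A 4.0375, B 3.9640, C 7.3664, D 4.4377, E 3.6418, F 1.5526.
Lower quotas: A 4, B 3, C 7, D 4, E 3, F 1 (sum 22, leaving 3 seats).
Remainders in descending order: B 0.9640, E 0.6418, F 0.5526, D 0.4377, C 0.3664, A 0.0375.
Largest remainders: B, E, F receive the extra seats.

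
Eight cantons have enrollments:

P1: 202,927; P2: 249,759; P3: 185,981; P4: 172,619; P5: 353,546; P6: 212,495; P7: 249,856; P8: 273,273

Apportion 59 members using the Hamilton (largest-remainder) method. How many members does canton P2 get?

The standard divisor is 1900456/59 ≈ 32211.119.
Standard quotas: P1 6.2999, P2 7.7538, P3 5.7738, P4 5.3590, P5 10.9759, P6 6.5969, P7 7.7568, P8 8.4838.
Lower quotas: P1 6, P2 7, P3 5, P4 5, P5 10, P6 6, P7 7, P8 8 (sum 54, leaving 5 seats).
Remainders in descending order: P5 0.9759, P3 0.7738, P7 0.7568, P2 0.7538, P6 0.5969, P8 0.4838, P4 0.3590, P1 0.2999.
Largest remainders: P5, P3, P7, P2, P6 receive the extra seats.
P2 receives 8.

8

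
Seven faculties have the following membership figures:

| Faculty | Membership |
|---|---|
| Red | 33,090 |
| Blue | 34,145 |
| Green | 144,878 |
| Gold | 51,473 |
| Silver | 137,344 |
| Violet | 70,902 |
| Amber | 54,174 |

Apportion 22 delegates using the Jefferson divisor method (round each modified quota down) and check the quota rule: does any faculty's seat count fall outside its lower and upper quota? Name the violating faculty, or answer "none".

none

Standard quotas: Red 1.384, Blue 1.428, Green 6.059, Gold 2.153, Silver 5.744, Violet 2.965, Amber 2.266.
Jefferson allocation: Red 1, Blue 1, Green 7, Gold 2, Silver 6, Violet 3, Amber 2.
Every allocation lies between the lower and upper quota.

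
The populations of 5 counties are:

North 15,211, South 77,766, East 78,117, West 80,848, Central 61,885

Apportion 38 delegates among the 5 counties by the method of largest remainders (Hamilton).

North 2, South 9, East 9, West 10, Central 8

Standard divisor: 313827 ÷ 38 ≈ 8258.605.
Standard quotas: North 1.8418, South 9.4164, East 9.4589, West 9.7895, Central 7.4934.
Lower quotas: North 1, South 9, East 9, West 9, Central 7 (sum 35, leaving 3 seats).
Remainders in descending order: North 0.8418, West 0.7895, Central 0.4934, East 0.4589, South 0.4164.
The surplus seats go to North, West, Central.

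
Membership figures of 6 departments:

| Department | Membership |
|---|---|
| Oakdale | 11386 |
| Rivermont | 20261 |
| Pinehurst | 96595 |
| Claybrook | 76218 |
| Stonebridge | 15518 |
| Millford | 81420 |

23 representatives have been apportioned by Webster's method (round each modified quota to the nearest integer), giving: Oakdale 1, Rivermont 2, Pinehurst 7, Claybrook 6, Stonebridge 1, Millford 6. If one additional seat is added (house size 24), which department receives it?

Priority for the next seat is population ÷ (current seats + 0.5).
Priorities: Oakdale 7590.667, Rivermont 8104.400, Pinehurst 12879.333, Claybrook 11725.846, Stonebridge 10345.333, Millford 12526.154.
Highest priority: Pinehurst.

Pinehurst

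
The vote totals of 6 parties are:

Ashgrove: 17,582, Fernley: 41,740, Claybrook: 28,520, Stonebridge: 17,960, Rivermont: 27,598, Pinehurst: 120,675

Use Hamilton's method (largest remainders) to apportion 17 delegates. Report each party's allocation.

Ashgrove 1; Fernley 3; Claybrook 2; Stonebridge 1; Rivermont 2; Pinehurst 8

Total 254075; standard divisor 254075/17 ≈ 14945.588.
Standard quotas: Ashgrove 1.1764, Fernley 2.7928, Claybrook 1.9083, Stonebridge 1.2017, Rivermont 1.8466, Pinehurst 8.0743.
Lower quotas: Ashgrove 1, Fernley 2, Claybrook 1, Stonebridge 1, Rivermont 1, Pinehurst 8 (sum 14, leaving 3 seats).
Remainders in descending order: Claybrook 0.9083, Rivermont 0.8466, Fernley 0.7928, Stonebridge 0.2017, Ashgrove 0.1764, Pinehurst 0.0743.
Largest remainders: Claybrook, Rivermont, Fernley receive the extra seats.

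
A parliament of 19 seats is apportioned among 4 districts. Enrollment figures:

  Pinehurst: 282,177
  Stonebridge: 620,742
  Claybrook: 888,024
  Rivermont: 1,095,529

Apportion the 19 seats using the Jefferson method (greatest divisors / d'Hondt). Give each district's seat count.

Standard divisor 2886472/19 ≈ 151919.579; standard quotas: Pinehurst 1.857, Stonebridge 4.086, Claybrook 5.845, Rivermont 7.211.
Rounding down gives 1, 4, 5, 7 = 17 seats, so the divisor must be adjusted.
With modified divisor 139000: modified quotas Pinehurst 2.030, Stonebridge 4.466, Claybrook 6.389, Rivermont 7.882.
Rounding down: Pinehurst 2, Stonebridge 4, Claybrook 6, Rivermont 7 (total 19).

Pinehurst=2; Stonebridge=4; Claybrook=6; Rivermont=7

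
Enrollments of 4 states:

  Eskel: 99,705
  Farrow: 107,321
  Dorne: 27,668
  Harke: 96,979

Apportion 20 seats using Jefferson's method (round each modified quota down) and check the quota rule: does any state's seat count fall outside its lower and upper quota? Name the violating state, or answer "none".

none

Standard quotas: Eskel 6.012, Farrow 6.471, Dorne 1.668, Harke 5.848.
Jefferson allocation: Eskel 6, Farrow 7, Dorne 1, Harke 6.
Every allocation lies between the lower and upper quota.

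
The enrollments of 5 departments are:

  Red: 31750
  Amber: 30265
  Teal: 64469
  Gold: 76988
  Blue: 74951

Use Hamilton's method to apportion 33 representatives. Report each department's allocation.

Standard divisor: 278423 ÷ 33 ≈ 8437.061.
Standard quotas: Red 3.7632, Amber 3.5871, Teal 7.6412, Gold 9.1250, Blue 8.8835.
Lower quotas: Red 3, Amber 3, Teal 7, Gold 9, Blue 8 (sum 30, leaving 3 seats).
Remainders in descending order: Blue 0.8835, Red 0.7632, Teal 0.6412, Amber 0.5871, Gold 0.1250.
Largest remainders: Blue, Red, Teal receive the extra seats.

Red 4, Amber 3, Teal 8, Gold 9, Blue 9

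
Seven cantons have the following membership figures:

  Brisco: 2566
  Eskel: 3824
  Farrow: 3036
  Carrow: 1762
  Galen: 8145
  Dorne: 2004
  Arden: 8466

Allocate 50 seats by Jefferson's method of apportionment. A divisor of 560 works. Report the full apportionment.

Brisco 4; Eskel 6; Farrow 5; Carrow 3; Galen 14; Dorne 3; Arden 15

With modified divisor 560: modified quotas Brisco 4.582, Eskel 6.829, Farrow 5.421, Carrow 3.146, Galen 14.545, Dorne 3.579, Arden 15.118.
Rounding down: Brisco 4, Eskel 6, Farrow 5, Carrow 3, Galen 14, Dorne 3, Arden 15 (total 50).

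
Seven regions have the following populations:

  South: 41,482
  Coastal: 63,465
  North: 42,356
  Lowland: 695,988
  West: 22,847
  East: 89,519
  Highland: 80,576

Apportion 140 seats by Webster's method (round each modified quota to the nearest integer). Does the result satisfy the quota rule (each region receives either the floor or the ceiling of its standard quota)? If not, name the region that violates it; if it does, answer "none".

Lowland

Standard quotas: South 5.604, Coastal 8.574, North 5.722, Lowland 94.031, West 3.087, East 12.094, Highland 10.886.
Webster allocation: South 6, Coastal 9, North 6, Lowland 93, West 3, East 12, Highland 11.
Lowland has quota 94.031 (lower 94, upper 95) but receives 93 — outside the quota interval.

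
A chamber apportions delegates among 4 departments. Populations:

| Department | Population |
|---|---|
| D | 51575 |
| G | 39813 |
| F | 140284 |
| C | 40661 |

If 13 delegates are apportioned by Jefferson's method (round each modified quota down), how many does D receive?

Standard divisor 272333/13 ≈ 20948.692; standard quotas: D 2.462, G 1.901, F 6.697, C 1.941.
Rounding down gives 2, 1, 6, 1 = 10 seats, so the divisor must be adjusted.
With modified divisor 18700: modified quotas D 2.758, G 2.129, F 7.502, C 2.174.
Rounding down: D 2, G 2, F 7, C 2 (total 13).
D receives 2.

2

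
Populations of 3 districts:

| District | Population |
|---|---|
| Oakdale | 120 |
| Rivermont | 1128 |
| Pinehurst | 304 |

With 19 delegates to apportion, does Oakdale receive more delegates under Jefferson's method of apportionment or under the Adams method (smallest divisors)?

Jefferson: Oakdale 1, Rivermont 14, Pinehurst 4.
Adams: Oakdale 2, Rivermont 13, Pinehurst 4.
Oakdale gets 1 under Jefferson and 2 under Adams.

Adams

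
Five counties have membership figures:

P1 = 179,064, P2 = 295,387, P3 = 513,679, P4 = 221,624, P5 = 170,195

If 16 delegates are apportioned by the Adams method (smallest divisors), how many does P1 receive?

2

Standard divisor 1379949/16 ≈ 86246.812; standard quotas: P1 2.076, P2 3.425, P3 5.956, P4 2.570, P5 1.973.
Rounding up gives 3, 4, 6, 3, 2 = 18 seats, so the divisor must be adjusted.
With modified divisor 100600: modified quotas P1 1.780, P2 2.936, P3 5.106, P4 2.203, P5 1.692.
Rounding up: P1 2, P2 3, P3 6, P4 3, P5 2 (total 16).
P1 receives 2.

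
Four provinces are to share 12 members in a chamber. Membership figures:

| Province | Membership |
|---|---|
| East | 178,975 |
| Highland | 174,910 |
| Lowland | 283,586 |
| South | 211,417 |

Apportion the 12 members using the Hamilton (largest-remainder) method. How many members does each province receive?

The standard divisor is 848888/12 ≈ 70740.667.
Standard quotas: East 2.5300, Highland 2.4726, Lowland 4.0088, South 2.9886.
Lower quotas: East 2, Highland 2, Lowland 4, South 2 (sum 10, leaving 2 seats).
Remainders in descending order: South 0.9886, East 0.5300, Highland 0.4726, Lowland 0.0088.
Largest remainders: South, East receive the extra seats.

East=3, Highland=2, Lowland=4, South=3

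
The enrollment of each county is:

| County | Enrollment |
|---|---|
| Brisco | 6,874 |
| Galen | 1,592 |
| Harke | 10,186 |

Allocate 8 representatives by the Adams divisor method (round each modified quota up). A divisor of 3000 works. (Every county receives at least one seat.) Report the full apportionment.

With modified divisor 3000: modified quotas Brisco 2.291, Galen 0.531, Harke 3.395.
Rounding up: Brisco 3, Galen 1, Harke 4 (total 8).

Brisco: 3; Galen: 1; Harke: 4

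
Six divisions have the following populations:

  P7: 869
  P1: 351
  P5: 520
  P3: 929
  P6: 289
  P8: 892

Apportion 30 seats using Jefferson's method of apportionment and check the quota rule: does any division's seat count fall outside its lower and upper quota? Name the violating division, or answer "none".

none

Standard quotas: P7 6.771, P1 2.735, P5 4.052, P3 7.239, P6 2.252, P8 6.951.
Jefferson allocation: P7 7, P1 3, P5 4, P3 7, P6 2, P8 7.
Every allocation lies between the lower and upper quota.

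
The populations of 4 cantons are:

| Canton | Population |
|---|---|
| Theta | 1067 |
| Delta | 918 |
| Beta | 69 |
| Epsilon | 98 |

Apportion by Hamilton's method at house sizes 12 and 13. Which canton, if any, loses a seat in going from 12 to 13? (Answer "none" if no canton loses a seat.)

At 12 seats: Theta 6, Delta 5, Beta 0, Epsilon 1.
At 13 seats: Theta 6, Delta 6, Beta 0, Epsilon 1.
No canton's allocation decreased.

none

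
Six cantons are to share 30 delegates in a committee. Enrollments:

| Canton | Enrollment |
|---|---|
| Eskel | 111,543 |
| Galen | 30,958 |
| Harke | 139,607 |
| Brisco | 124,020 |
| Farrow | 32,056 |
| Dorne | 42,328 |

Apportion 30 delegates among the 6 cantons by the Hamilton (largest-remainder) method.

Eskel: 7, Galen: 2, Harke: 9, Brisco: 8, Farrow: 2, Dorne: 2

The standard divisor is 480512/30 ≈ 16017.067.
Standard quotas: Eskel 6.9640, Galen 1.9328, Harke 8.7161, Brisco 7.7430, Farrow 2.0014, Dorne 2.6427.
Lower quotas: Eskel 6, Galen 1, Harke 8, Brisco 7, Farrow 2, Dorne 2 (sum 26, leaving 4 seats).
Remainders in descending order: Eskel 0.9640, Galen 0.9328, Brisco 0.7430, Harke 0.7161, Dorne 0.6427, Farrow 0.0014.
Largest remainders: Eskel, Galen, Brisco, Harke receive the extra seats.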